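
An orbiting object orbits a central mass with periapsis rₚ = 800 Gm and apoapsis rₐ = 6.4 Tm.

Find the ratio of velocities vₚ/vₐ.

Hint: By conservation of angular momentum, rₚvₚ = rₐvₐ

Convert to SI: rₚ = 800 Gm = 8e+11 m; rₐ = 6.4 Tm = 6.4e+12 m.
Conservation of angular momentum gives rₚvₚ = rₐvₐ, so vₚ/vₐ = rₐ/rₚ.
vₚ/vₐ = 6.4e+12 / 8e+11 ≈ 8.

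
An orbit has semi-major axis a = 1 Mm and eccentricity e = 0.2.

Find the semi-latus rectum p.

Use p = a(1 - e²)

Convert to SI: a = 1 Mm = 1e+06 m.
p = a (1 − e²).
p = 1e+06 · (1 − (0.2)²) = 1e+06 · 0.96 ≈ 9.6e+05 m = 960 km.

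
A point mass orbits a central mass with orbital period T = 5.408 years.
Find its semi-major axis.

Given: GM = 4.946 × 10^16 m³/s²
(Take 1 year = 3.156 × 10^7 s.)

Convert to SI: T = 5.408 years = 1.70676e+08 s.
Invert Kepler's third law: a = (GM · T² / (4π²))^(1/3).
Substituting T = 1.70676e+08 s and GM = 4.946e+16 m³/s²:
a = (4.946e+16 · (1.70676e+08)² / (4π²))^(1/3) m
a ≈ 3.317e+10 m = 3.317 × 10^10 m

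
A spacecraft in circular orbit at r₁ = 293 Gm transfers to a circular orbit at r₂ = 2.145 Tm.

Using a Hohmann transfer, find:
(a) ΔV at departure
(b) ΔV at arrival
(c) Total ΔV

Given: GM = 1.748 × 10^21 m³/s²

Convert to SI: r₁ = 293 Gm = 2.93e+11 m; r₂ = 2.145 Tm = 2.145e+12 m.
Transfer semi-major axis: a_t = (r₁ + r₂)/2 = (2.93e+11 + 2.145e+12)/2 = 1.219e+12 m.
Circular speeds: v₁ = √(GM/r₁) = 77239 m/s, v₂ = √(GM/r₂) = 28546.8 m/s.
Transfer speeds (vis-viva v² = GM(2/r − 1/a_t)): v₁ᵗ = 102459 m/s, v₂ᵗ = 13995.5 m/s.
(a) ΔV₁ = |v₁ᵗ − v₁| ≈ 2.522e+04 m/s = 25.22 km/s.
(b) ΔV₂ = |v₂ − v₂ᵗ| ≈ 1.455e+04 m/s = 14.55 km/s.
(c) ΔV_total = ΔV₁ + ΔV₂ ≈ 3.977e+04 m/s = 39.77 km/s.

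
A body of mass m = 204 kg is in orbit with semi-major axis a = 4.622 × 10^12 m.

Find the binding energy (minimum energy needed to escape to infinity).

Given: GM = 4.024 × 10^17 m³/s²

Total orbital energy is E = −GMm/(2a); binding energy is E_bind = −E = GMm/(2a).
E_bind = 4.024e+17 · 204 / (2 · 4.622e+12) J ≈ 8.88e+06 J = 8.88 MJ.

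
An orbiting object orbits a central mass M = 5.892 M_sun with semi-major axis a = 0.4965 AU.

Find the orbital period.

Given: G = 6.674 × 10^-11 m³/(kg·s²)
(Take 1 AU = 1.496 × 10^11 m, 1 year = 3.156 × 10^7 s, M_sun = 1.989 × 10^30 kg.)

Convert to SI: a = 0.4965 AU = 7.42764e+10 m; M = 5.892 M_sun = 1.17192e+31 kg.
GM = G · M = 6.674e-11 · 1.17192e+31 = 7.82139e+20 m³/s².
Kepler's third law: T = 2π √(a³ / GM).
Substituting a = 7.42764e+10 m and GM = 7.82139e+20 m³/s²:
T = 2π √((7.42764e+10)³ / 7.82139e+20) s
T ≈ 4.548e+06 s = 0.1441 years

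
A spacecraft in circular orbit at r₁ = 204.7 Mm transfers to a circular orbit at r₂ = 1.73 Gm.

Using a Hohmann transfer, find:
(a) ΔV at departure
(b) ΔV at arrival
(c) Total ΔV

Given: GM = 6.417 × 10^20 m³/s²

Convert to SI: r₁ = 204.7 Mm = 2.047e+08 m; r₂ = 1.73 Gm = 1.73e+09 m.
Transfer semi-major axis: a_t = (r₁ + r₂)/2 = (2.047e+08 + 1.73e+09)/2 = 9.6735e+08 m.
Circular speeds: v₁ = √(GM/r₁) = 1.77055e+06 m/s, v₂ = √(GM/r₂) = 609036 m/s.
Transfer speeds (vis-viva v² = GM(2/r − 1/a_t)): v₁ᵗ = 2.36776e+06 m/s, v₂ᵗ = 280163 m/s.
(a) ΔV₁ = |v₁ᵗ − v₁| ≈ 5.972e+05 m/s = 597.2 km/s.
(b) ΔV₂ = |v₂ − v₂ᵗ| ≈ 3.289e+05 m/s = 328.9 km/s.
(c) ΔV_total = ΔV₁ + ΔV₂ ≈ 9.261e+05 m/s = 926.1 km/s.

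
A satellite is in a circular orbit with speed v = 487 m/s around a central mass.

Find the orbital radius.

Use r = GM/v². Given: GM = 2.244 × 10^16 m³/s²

For a circular orbit, v² = GM / r, so r = GM / v².
r = 2.244e+16 / (487)² m ≈ 9.462e+10 m = 94.62 Gm.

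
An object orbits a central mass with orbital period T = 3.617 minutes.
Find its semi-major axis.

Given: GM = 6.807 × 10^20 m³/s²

Convert to SI: T = 3.617 minutes = 217.02 s.
Invert Kepler's third law: a = (GM · T² / (4π²))^(1/3).
Substituting T = 217.02 s and GM = 6.807e+20 m³/s²:
a = (6.807e+20 · (217.02)² / (4π²))^(1/3) m
a ≈ 9.33e+07 m = 93.3 Mm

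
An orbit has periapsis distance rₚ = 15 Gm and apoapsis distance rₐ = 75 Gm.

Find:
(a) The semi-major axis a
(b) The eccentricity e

Convert to SI: rₚ = 15 Gm = 1.5e+10 m; rₐ = 75 Gm = 7.5e+10 m.
(a) a = (rₚ + rₐ) / 2 = (1.5e+10 + 7.5e+10) / 2 ≈ 4.5e+10 m = 45 Gm.
(b) e = (rₐ − rₚ) / (rₐ + rₚ) = (7.5e+10 − 1.5e+10) / (7.5e+10 + 1.5e+10) ≈ 0.6667.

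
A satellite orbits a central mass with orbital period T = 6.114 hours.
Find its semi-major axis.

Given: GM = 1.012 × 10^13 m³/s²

Convert to SI: T = 6.114 hours = 22010.4 s.
Invert Kepler's third law: a = (GM · T² / (4π²))^(1/3).
Substituting T = 22010.4 s and GM = 1.012e+13 m³/s²:
a = (1.012e+13 · (22010.4)² / (4π²))^(1/3) m
a ≈ 4.989e+06 m = 4.989 Mm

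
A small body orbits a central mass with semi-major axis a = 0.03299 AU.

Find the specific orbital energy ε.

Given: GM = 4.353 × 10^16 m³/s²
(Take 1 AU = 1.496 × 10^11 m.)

Convert to SI: a = 0.03299 AU = 4.9353e+09 m.
ε = −GM / (2a).
ε = −4.353e+16 / (2 · 4.9353e+09) J/kg ≈ -4.41e+06 J/kg = -4.41 MJ/kg.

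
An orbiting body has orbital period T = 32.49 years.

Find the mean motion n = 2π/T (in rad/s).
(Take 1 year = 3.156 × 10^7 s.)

Convert to SI: T = 32.49 years = 1.02538e+09 s.
n = 2π / T.
n = 2π / 1.02538e+09 s ≈ 6.128e-09 rad/s.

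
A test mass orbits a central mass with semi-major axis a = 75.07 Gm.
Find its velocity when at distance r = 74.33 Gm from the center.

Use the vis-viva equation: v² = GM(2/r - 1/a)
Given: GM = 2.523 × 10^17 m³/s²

Convert to SI: a = 75.07 Gm = 7.507e+10 m; r = 74.33 Gm = 7.433e+10 m.
Vis-viva: v = √(GM · (2/r − 1/a)).
2/r − 1/a = 2/7.433e+10 − 1/7.507e+10 = 1.35861e-11 m⁻¹.
v = √(2.523e+17 · 1.35861e-11) m/s ≈ 1851 m/s = 1.851 km/s.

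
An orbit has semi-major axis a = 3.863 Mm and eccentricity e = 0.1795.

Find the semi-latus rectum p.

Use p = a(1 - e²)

Convert to SI: a = 3.863 Mm = 3.863e+06 m.
p = a (1 − e²).
p = 3.863e+06 · (1 − (0.1795)²) = 3.863e+06 · 0.96778 ≈ 3.739e+06 m = 3.739 Mm.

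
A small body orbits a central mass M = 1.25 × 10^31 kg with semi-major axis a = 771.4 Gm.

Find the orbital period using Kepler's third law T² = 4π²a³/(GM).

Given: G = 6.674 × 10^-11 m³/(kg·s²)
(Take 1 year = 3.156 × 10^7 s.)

Convert to SI: a = 771.4 Gm = 7.714e+11 m.
GM = G · M = 6.674e-11 · 1.25e+31 = 8.3425e+20 m³/s².
Kepler's third law: T = 2π √(a³ / GM).
Substituting a = 7.714e+11 m and GM = 8.3425e+20 m³/s²:
T = 2π √((7.714e+11)³ / 8.3425e+20) s
T ≈ 1.474e+08 s = 4.67 years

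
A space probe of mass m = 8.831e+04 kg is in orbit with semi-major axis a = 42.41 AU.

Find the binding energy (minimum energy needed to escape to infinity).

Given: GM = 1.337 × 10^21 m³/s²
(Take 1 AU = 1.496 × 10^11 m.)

Convert to SI: a = 42.41 AU = 6.34454e+12 m.
Total orbital energy is E = −GMm/(2a); binding energy is E_bind = −E = GMm/(2a).
E_bind = 1.337e+21 · 8.831e+04 / (2 · 6.34454e+12) J ≈ 9.305e+12 J = 9.305 TJ.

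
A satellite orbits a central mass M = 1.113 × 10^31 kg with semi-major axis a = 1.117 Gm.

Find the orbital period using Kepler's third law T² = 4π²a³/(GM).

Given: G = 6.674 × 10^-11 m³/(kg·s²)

Convert to SI: a = 1.117 Gm = 1.117e+09 m.
GM = G · M = 6.674e-11 · 1.113e+31 = 7.42816e+20 m³/s².
Kepler's third law: T = 2π √(a³ / GM).
Substituting a = 1.117e+09 m and GM = 7.42816e+20 m³/s²:
T = 2π √((1.117e+09)³ / 7.42816e+20) s
T ≈ 8606 s = 2.391 hours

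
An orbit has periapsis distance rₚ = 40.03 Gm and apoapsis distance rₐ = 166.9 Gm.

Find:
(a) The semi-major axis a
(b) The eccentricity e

Convert to SI: rₚ = 40.03 Gm = 4.003e+10 m; rₐ = 166.9 Gm = 1.669e+11 m.
(a) a = (rₚ + rₐ) / 2 = (4.003e+10 + 1.669e+11) / 2 ≈ 1.035e+11 m = 103.5 Gm.
(b) e = (rₐ − rₚ) / (rₐ + rₚ) = (1.669e+11 − 4.003e+10) / (1.669e+11 + 4.003e+10) ≈ 0.6131.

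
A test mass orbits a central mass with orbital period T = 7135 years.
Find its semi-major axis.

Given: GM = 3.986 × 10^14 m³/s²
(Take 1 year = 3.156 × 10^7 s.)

Convert to SI: T = 7135 years = 2.25181e+11 s.
Invert Kepler's third law: a = (GM · T² / (4π²))^(1/3).
Substituting T = 2.25181e+11 s and GM = 3.986e+14 m³/s²:
a = (3.986e+14 · (2.25181e+11)² / (4π²))^(1/3) m
a ≈ 8e+11 m = 800 Gm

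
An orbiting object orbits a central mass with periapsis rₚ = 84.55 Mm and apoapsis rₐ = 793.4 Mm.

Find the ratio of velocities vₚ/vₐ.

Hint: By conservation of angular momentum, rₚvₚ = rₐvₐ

Convert to SI: rₚ = 84.55 Mm = 8.455e+07 m; rₐ = 793.4 Mm = 7.934e+08 m.
Conservation of angular momentum gives rₚvₚ = rₐvₐ, so vₚ/vₐ = rₐ/rₚ.
vₚ/vₐ = 7.934e+08 / 8.455e+07 ≈ 9.384.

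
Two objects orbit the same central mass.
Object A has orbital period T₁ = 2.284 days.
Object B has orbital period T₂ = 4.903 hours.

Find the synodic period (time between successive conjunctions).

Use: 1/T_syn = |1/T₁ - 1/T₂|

Convert to SI: T₁ = 2.284 days = 197338 s; T₂ = 4.903 hours = 17650.8 s.
T_syn = |T₁ · T₂ / (T₁ − T₂)|.
T_syn = |197338 · 17650.8 / (197338 − 17650.8)| s ≈ 1.938e+04 s = 5.385 hours.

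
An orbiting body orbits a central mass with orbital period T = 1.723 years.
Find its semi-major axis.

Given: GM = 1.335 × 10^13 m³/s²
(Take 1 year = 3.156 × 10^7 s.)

Convert to SI: T = 1.723 years = 5.43779e+07 s.
Invert Kepler's third law: a = (GM · T² / (4π²))^(1/3).
Substituting T = 5.43779e+07 s and GM = 1.335e+13 m³/s²:
a = (1.335e+13 · (5.43779e+07)² / (4π²))^(1/3) m
a ≈ 1e+09 m = 1000 Mm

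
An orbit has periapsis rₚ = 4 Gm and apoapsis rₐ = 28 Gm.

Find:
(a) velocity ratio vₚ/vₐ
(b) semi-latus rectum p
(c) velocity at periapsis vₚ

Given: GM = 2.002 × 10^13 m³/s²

Convert to SI: rₚ = 4 Gm = 4e+09 m; rₐ = 28 Gm = 2.8e+10 m.
(a) Conservation of angular momentum (rₚvₚ = rₐvₐ) gives vₚ/vₐ = rₐ/rₚ = 2.8e+10/4e+09 ≈ 7
(b) From a = (rₚ + rₐ)/2 = 1.6e+10 m and e = (rₐ − rₚ)/(rₐ + rₚ) = 0.75, p = a(1 − e²) = 1.6e+10 · (1 − (0.75)²) ≈ 7e+09 m
(c) With a = (rₚ + rₐ)/2 = 1.6e+10 m, vₚ = √(GM (2/rₚ − 1/a)) = √(2.002e+13 · (2/4e+09 − 1/1.6e+10)) m/s ≈ 93.59 m/s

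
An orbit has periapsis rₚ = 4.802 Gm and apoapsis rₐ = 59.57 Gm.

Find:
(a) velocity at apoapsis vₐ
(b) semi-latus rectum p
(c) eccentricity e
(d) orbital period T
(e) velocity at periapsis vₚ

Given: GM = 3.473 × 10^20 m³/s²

Convert to SI: rₚ = 4.802 Gm = 4.802e+09 m; rₐ = 59.57 Gm = 5.957e+10 m.
(a) With a = (rₚ + rₐ)/2 = 3.2186e+10 m, vₐ = √(GM (2/rₐ − 1/a)) = √(3.473e+20 · (2/5.957e+10 − 1/3.2186e+10)) m/s ≈ 2.949e+04 m/s
(b) From a = (rₚ + rₐ)/2 = 3.2186e+10 m and e = (rₐ − rₚ)/(rₐ + rₚ) = 0.850805, p = a(1 − e²) = 3.2186e+10 · (1 − (0.850805)²) ≈ 8.888e+09 m
(c) e = (rₐ − rₚ)/(rₐ + rₚ) = (5.957e+10 − 4.802e+09)/(5.957e+10 + 4.802e+09) ≈ 0.8508
(d) With a = (rₚ + rₐ)/2 = 3.2186e+10 m, T = 2π √(a³/GM) = 2π √((3.2186e+10)³/3.473e+20) s ≈ 1.947e+06 s
(e) With a = (rₚ + rₐ)/2 = 3.2186e+10 m, vₚ = √(GM (2/rₚ − 1/a)) = √(3.473e+20 · (2/4.802e+09 − 1/3.2186e+10)) m/s ≈ 3.659e+05 m/s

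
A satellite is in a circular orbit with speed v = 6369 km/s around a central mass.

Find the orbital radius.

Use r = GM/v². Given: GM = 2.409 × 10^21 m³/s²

Convert to SI: v = 6369 km/s = 6.369e+06 m/s.
For a circular orbit, v² = GM / r, so r = GM / v².
r = 2.409e+21 / (6.369e+06)² m ≈ 5.939e+07 m = 59.39 Mm.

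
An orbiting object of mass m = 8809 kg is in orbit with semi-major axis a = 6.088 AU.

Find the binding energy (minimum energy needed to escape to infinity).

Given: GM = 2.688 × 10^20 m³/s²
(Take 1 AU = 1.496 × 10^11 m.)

Convert to SI: a = 6.088 AU = 9.10765e+11 m.
Total orbital energy is E = −GMm/(2a); binding energy is E_bind = −E = GMm/(2a).
E_bind = 2.688e+20 · 8809 / (2 · 9.10765e+11) J ≈ 1.3e+12 J = 1.3 TJ.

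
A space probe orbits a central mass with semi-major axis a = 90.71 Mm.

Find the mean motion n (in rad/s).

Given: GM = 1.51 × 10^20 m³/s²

Convert to SI: a = 90.71 Mm = 9.071e+07 m.
n = √(GM / a³).
n = √(1.51e+20 / (9.071e+07)³) rad/s ≈ 0.01422 rad/s.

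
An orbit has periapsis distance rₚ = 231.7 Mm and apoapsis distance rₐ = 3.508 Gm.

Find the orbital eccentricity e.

Convert to SI: rₚ = 231.7 Mm = 2.317e+08 m; rₐ = 3.508 Gm = 3.508e+09 m.
e = (rₐ − rₚ) / (rₐ + rₚ).
e = (3.508e+09 − 2.317e+08) / (3.508e+09 + 2.317e+08) = 3.2763e+09 / 3.7397e+09 ≈ 0.8761.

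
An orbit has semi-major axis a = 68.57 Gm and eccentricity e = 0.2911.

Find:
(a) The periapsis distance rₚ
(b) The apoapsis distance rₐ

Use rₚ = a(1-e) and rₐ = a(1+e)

Convert to SI: a = 68.57 Gm = 6.857e+10 m.
(a) rₚ = a(1 − e) = 6.857e+10 · (1 − 0.2911) = 6.857e+10 · 0.7089 ≈ 4.861e+10 m = 48.61 Gm.
(b) rₐ = a(1 + e) = 6.857e+10 · (1 + 0.2911) = 6.857e+10 · 1.2911 ≈ 8.853e+10 m = 88.53 Gm.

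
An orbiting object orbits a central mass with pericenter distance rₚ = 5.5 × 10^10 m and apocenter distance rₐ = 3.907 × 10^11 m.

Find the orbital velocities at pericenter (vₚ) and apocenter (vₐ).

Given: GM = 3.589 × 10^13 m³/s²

Use the vis-viva equation v² = GM(2/r − 1/a) with a = (rₚ + rₐ)/2 = (5.5e+10 + 3.907e+11)/2 = 2.2285e+11 m.
vₚ = √(GM · (2/rₚ − 1/a)) = √(3.589e+13 · (2/5.5e+10 − 1/2.2285e+11)) m/s ≈ 33.82 m/s = 33.82 m/s.
vₐ = √(GM · (2/rₐ − 1/a)) = √(3.589e+13 · (2/3.907e+11 − 1/2.2285e+11)) m/s ≈ 4.761 m/s = 4.761 m/s.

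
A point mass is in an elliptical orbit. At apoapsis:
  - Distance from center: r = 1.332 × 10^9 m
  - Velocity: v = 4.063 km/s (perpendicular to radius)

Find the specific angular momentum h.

Convert to SI: v = 4.063 km/s = 4063 m/s.
With v perpendicular to r, h = r · v.
h = 1.332e+09 · 4063 m²/s ≈ 5.412e+12 m²/s.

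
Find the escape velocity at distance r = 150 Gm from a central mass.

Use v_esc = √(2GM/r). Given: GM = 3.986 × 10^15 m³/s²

Convert to SI: r = 150 Gm = 1.5e+11 m.
Escape velocity comes from setting total energy to zero: ½v² − GM/r = 0 ⇒ v_esc = √(2GM / r).
v_esc = √(2 · 3.986e+15 / 1.5e+11) m/s ≈ 230.5 m/s = 230.5 m/s.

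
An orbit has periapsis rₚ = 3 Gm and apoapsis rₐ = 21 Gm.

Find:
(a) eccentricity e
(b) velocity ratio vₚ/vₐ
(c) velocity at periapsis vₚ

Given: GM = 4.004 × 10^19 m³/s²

Convert to SI: rₚ = 3 Gm = 3e+09 m; rₐ = 21 Gm = 2.1e+10 m.
(a) e = (rₐ − rₚ)/(rₐ + rₚ) = (2.1e+10 − 3e+09)/(2.1e+10 + 3e+09) ≈ 0.75
(b) Conservation of angular momentum (rₚvₚ = rₐvₐ) gives vₚ/vₐ = rₐ/rₚ = 2.1e+10/3e+09 ≈ 7
(c) With a = (rₚ + rₐ)/2 = 1.2e+10 m, vₚ = √(GM (2/rₚ − 1/a)) = √(4.004e+19 · (2/3e+09 − 1/1.2e+10)) m/s ≈ 1.528e+05 m/s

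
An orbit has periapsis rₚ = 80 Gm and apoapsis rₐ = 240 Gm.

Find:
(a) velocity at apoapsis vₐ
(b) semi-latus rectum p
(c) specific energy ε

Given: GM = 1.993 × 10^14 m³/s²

Convert to SI: rₚ = 80 Gm = 8e+10 m; rₐ = 240 Gm = 2.4e+11 m.
(a) With a = (rₚ + rₐ)/2 = 1.6e+11 m, vₐ = √(GM (2/rₐ − 1/a)) = √(1.993e+14 · (2/2.4e+11 − 1/1.6e+11)) m/s ≈ 20.38 m/s
(b) From a = (rₚ + rₐ)/2 = 1.6e+11 m and e = (rₐ − rₚ)/(rₐ + rₚ) = 0.5, p = a(1 − e²) = 1.6e+11 · (1 − (0.5)²) ≈ 1.2e+11 m
(c) With a = (rₚ + rₐ)/2 = 1.6e+11 m, ε = −GM/(2a) = −1.993e+14/(2 · 1.6e+11) J/kg ≈ -622.8 J/kg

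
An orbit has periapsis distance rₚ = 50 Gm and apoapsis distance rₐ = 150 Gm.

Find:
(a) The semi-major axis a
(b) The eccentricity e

Convert to SI: rₚ = 50 Gm = 5e+10 m; rₐ = 150 Gm = 1.5e+11 m.
(a) a = (rₚ + rₐ) / 2 = (5e+10 + 1.5e+11) / 2 ≈ 1e+11 m = 100 Gm.
(b) e = (rₐ − rₚ) / (rₐ + rₚ) = (1.5e+11 − 5e+10) / (1.5e+11 + 5e+10) ≈ 0.5.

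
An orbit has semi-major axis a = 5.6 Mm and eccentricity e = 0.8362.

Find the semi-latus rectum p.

Convert to SI: a = 5.6 Mm = 5.6e+06 m.
p = a (1 − e²).
p = 5.6e+06 · (1 − (0.8362)²) = 5.6e+06 · 0.30077 ≈ 1.684e+06 m = 1.684 Mm.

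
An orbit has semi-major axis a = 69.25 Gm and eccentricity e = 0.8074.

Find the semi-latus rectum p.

Convert to SI: a = 69.25 Gm = 6.925e+10 m.
p = a (1 − e²).
p = 6.925e+10 · (1 − (0.8074)²) = 6.925e+10 · 0.348105 ≈ 2.411e+10 m = 24.11 Gm.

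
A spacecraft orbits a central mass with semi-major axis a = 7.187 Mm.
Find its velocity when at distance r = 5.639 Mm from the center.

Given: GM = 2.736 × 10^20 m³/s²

Convert to SI: a = 7.187 Mm = 7.187e+06 m; r = 5.639 Mm = 5.639e+06 m.
Vis-viva: v = √(GM · (2/r − 1/a)).
2/r − 1/a = 2/5.639e+06 − 1/7.187e+06 = 2.15533e-07 m⁻¹.
v = √(2.736e+20 · 2.15533e-07) m/s ≈ 7.679e+06 m/s = 7679 km/s.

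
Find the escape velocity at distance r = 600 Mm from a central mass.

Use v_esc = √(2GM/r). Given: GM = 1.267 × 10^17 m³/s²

Convert to SI: r = 600 Mm = 6e+08 m.
Escape velocity comes from setting total energy to zero: ½v² − GM/r = 0 ⇒ v_esc = √(2GM / r).
v_esc = √(2 · 1.267e+17 / 6e+08) m/s ≈ 2.055e+04 m/s = 20.55 km/s.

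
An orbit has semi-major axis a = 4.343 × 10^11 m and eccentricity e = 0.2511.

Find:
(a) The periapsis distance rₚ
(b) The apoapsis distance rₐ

(a) rₚ = a(1 − e) = 4.343e+11 · (1 − 0.2511) = 4.343e+11 · 0.7489 ≈ 3.252e+11 m = 3.252 × 10^11 m.
(b) rₐ = a(1 + e) = 4.343e+11 · (1 + 0.2511) = 4.343e+11 · 1.2511 ≈ 5.434e+11 m = 5.434 × 10^11 m.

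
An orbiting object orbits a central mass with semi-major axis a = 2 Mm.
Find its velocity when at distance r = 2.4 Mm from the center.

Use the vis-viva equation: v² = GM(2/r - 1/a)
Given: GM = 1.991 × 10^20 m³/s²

Convert to SI: a = 2 Mm = 2e+06 m; r = 2.4 Mm = 2.4e+06 m.
Vis-viva: v = √(GM · (2/r − 1/a)).
2/r − 1/a = 2/2.4e+06 − 1/2e+06 = 3.33333e-07 m⁻¹.
v = √(1.991e+20 · 3.33333e-07) m/s ≈ 8.147e+06 m/s = 8147 km/s.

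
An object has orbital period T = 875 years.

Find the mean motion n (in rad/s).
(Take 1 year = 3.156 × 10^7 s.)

Convert to SI: T = 875 years = 2.7615e+10 s.
n = 2π / T.
n = 2π / 2.7615e+10 s ≈ 2.275e-10 rad/s.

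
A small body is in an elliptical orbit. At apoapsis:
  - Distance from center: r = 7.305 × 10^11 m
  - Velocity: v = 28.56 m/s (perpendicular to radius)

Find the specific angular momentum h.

With v perpendicular to r, h = r · v.
h = 7.305e+11 · 28.56 m²/s ≈ 2.086e+13 m²/s.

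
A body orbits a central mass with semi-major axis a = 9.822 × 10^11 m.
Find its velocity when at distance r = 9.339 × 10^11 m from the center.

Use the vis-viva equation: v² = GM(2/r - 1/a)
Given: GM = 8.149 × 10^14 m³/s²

Vis-viva: v = √(GM · (2/r − 1/a)).
2/r − 1/a = 2/9.339e+11 − 1/9.822e+11 = 1.12343e-12 m⁻¹.
v = √(8.149e+14 · 1.12343e-12) m/s ≈ 30.26 m/s = 30.26 m/s.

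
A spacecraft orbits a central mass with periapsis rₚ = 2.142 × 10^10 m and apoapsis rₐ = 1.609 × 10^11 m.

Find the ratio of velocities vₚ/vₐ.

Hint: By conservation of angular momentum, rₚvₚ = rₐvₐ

Conservation of angular momentum gives rₚvₚ = rₐvₐ, so vₚ/vₐ = rₐ/rₚ.
vₚ/vₐ = 1.609e+11 / 2.142e+10 ≈ 7.512.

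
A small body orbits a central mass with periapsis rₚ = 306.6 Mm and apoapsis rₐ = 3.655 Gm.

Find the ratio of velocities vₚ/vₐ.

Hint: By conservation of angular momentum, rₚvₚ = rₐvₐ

Convert to SI: rₚ = 306.6 Mm = 3.066e+08 m; rₐ = 3.655 Gm = 3.655e+09 m.
Conservation of angular momentum gives rₚvₚ = rₐvₐ, so vₚ/vₐ = rₐ/rₚ.
vₚ/vₐ = 3.655e+09 / 3.066e+08 ≈ 11.92.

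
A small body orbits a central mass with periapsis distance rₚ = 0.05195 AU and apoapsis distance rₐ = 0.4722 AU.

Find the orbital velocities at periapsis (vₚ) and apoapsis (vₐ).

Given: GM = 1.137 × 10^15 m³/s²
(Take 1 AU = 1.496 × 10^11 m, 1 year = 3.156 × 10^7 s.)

Convert to SI: rₚ = 0.05195 AU = 7.77172e+09 m; rₐ = 0.4722 AU = 7.06411e+10 m.
Use the vis-viva equation v² = GM(2/r − 1/a) with a = (rₚ + rₐ)/2 = (7.77172e+09 + 7.06411e+10)/2 = 3.92064e+10 m.
vₚ = √(GM · (2/rₚ − 1/a)) = √(1.137e+15 · (2/7.77172e+09 − 1/3.92064e+10)) m/s ≈ 513.4 m/s = 0.1083 AU/year.
vₐ = √(GM · (2/rₐ − 1/a)) = √(1.137e+15 · (2/7.06411e+10 − 1/3.92064e+10)) m/s ≈ 56.48 m/s = 0.01192 AU/year.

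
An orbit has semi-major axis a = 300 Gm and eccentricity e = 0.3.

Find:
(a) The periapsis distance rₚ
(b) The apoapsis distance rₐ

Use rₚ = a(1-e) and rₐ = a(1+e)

Convert to SI: a = 300 Gm = 3e+11 m.
(a) rₚ = a(1 − e) = 3e+11 · (1 − 0.3) = 3e+11 · 0.7 ≈ 2.1e+11 m = 210 Gm.
(b) rₐ = a(1 + e) = 3e+11 · (1 + 0.3) = 3e+11 · 1.3 ≈ 3.9e+11 m = 390 Gm.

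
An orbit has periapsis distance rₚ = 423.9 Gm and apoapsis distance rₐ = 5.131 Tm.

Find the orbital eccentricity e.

Convert to SI: rₚ = 423.9 Gm = 4.239e+11 m; rₐ = 5.131 Tm = 5.131e+12 m.
e = (rₐ − rₚ) / (rₐ + rₚ).
e = (5.131e+12 − 4.239e+11) / (5.131e+12 + 4.239e+11) = 4.7071e+12 / 5.5549e+12 ≈ 0.8474.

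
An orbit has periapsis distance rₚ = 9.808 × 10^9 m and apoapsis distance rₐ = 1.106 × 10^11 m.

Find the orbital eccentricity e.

e = (rₐ − rₚ) / (rₐ + rₚ).
e = (1.106e+11 − 9.808e+09) / (1.106e+11 + 9.808e+09) = 1.00792e+11 / 1.20408e+11 ≈ 0.8371.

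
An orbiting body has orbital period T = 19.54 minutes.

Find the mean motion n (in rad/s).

Convert to SI: T = 19.54 minutes = 1172.4 s.
n = 2π / T.
n = 2π / 1172.4 s ≈ 0.005359 rad/s.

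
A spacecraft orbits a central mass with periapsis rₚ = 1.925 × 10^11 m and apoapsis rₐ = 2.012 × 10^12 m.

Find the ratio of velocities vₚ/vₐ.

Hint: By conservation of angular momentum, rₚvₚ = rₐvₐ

Conservation of angular momentum gives rₚvₚ = rₐvₐ, so vₚ/vₐ = rₐ/rₚ.
vₚ/vₐ = 2.012e+12 / 1.925e+11 ≈ 10.45.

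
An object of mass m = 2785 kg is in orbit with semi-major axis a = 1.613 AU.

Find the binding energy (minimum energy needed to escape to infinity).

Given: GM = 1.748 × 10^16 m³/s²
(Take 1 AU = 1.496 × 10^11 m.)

Convert to SI: a = 1.613 AU = 2.41305e+11 m.
Total orbital energy is E = −GMm/(2a); binding energy is E_bind = −E = GMm/(2a).
E_bind = 1.748e+16 · 2785 / (2 · 2.41305e+11) J ≈ 1.009e+08 J = 100.9 MJ.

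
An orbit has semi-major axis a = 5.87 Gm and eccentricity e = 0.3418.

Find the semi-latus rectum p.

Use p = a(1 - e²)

Convert to SI: a = 5.87 Gm = 5.87e+09 m.
p = a (1 − e²).
p = 5.87e+09 · (1 − (0.3418)²) = 5.87e+09 · 0.883173 ≈ 5.184e+09 m = 5.184 Gm.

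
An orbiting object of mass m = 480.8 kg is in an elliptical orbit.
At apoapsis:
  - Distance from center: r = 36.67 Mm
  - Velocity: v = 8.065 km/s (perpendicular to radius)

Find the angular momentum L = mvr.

Convert to SI: r = 36.67 Mm = 3.667e+07 m; v = 8.065 km/s = 8065 m/s.
Since v is perpendicular to r, L = m · v · r.
L = 480.8 · 8065 · 3.667e+07 kg·m²/s ≈ 1.422e+14 kg·m²/s.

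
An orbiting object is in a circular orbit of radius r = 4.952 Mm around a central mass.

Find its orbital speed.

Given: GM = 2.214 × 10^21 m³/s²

Convert to SI: r = 4.952 Mm = 4.952e+06 m.
For a circular orbit, gravity supplies the centripetal force, so v = √(GM / r).
v = √(2.214e+21 / 4.952e+06) m/s ≈ 2.114e+07 m/s = 2.114e+04 km/s.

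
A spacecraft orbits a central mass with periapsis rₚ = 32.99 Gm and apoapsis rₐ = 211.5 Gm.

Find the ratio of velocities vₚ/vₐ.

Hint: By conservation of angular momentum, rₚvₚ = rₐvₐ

Convert to SI: rₚ = 32.99 Gm = 3.299e+10 m; rₐ = 211.5 Gm = 2.115e+11 m.
Conservation of angular momentum gives rₚvₚ = rₐvₐ, so vₚ/vₐ = rₐ/rₚ.
vₚ/vₐ = 2.115e+11 / 3.299e+10 ≈ 6.411.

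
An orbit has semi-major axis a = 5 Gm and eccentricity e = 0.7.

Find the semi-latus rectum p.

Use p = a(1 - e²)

Convert to SI: a = 5 Gm = 5e+09 m.
p = a (1 − e²).
p = 5e+09 · (1 − (0.7)²) = 5e+09 · 0.51 ≈ 2.55e+09 m = 2.55 Gm.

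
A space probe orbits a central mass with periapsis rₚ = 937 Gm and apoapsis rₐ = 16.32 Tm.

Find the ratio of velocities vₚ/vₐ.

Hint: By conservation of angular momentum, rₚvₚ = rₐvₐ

Convert to SI: rₚ = 937 Gm = 9.37e+11 m; rₐ = 16.32 Tm = 1.632e+13 m.
Conservation of angular momentum gives rₚvₚ = rₐvₐ, so vₚ/vₐ = rₐ/rₚ.
vₚ/vₐ = 1.632e+13 / 9.37e+11 ≈ 17.42.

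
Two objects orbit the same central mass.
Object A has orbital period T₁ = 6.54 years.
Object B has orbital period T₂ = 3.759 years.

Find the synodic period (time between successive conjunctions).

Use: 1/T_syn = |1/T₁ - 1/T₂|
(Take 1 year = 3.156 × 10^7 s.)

Convert to SI: T₁ = 6.54 years = 2.06402e+08 s; T₂ = 3.759 years = 1.18634e+08 s.
T_syn = |T₁ · T₂ / (T₁ − T₂)|.
T_syn = |2.06402e+08 · 1.18634e+08 / (2.06402e+08 − 1.18634e+08)| s ≈ 2.79e+08 s = 8.84 years.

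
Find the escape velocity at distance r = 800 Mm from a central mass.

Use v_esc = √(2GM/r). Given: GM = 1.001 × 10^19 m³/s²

Convert to SI: r = 800 Mm = 8e+08 m.
Escape velocity comes from setting total energy to zero: ½v² − GM/r = 0 ⇒ v_esc = √(2GM / r).
v_esc = √(2 · 1.001e+19 / 8e+08) m/s ≈ 1.582e+05 m/s = 158.2 km/s.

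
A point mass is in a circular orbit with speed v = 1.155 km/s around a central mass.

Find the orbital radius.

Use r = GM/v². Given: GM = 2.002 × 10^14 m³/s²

Convert to SI: v = 1.155 km/s = 1155 m/s.
For a circular orbit, v² = GM / r, so r = GM / v².
r = 2.002e+14 / (1155)² m ≈ 1.501e+08 m = 150.1 Mm.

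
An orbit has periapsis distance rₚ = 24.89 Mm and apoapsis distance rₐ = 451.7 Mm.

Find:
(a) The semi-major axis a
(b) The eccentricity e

Convert to SI: rₚ = 24.89 Mm = 2.489e+07 m; rₐ = 451.7 Mm = 4.517e+08 m.
(a) a = (rₚ + rₐ) / 2 = (2.489e+07 + 4.517e+08) / 2 ≈ 2.383e+08 m = 238.3 Mm.
(b) e = (rₐ − rₚ) / (rₐ + rₚ) = (4.517e+08 − 2.489e+07) / (4.517e+08 + 2.489e+07) ≈ 0.8955.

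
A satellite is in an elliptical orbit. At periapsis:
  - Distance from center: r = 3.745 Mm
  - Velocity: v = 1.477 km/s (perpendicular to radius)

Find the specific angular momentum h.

Convert to SI: r = 3.745 Mm = 3.745e+06 m; v = 1.477 km/s = 1477 m/s.
With v perpendicular to r, h = r · v.
h = 3.745e+06 · 1477 m²/s ≈ 5.531e+09 m²/s.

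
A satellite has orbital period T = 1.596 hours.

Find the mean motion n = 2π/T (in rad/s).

Convert to SI: T = 1.596 hours = 5745.6 s.
n = 2π / T.
n = 2π / 5745.6 s ≈ 0.001094 rad/s.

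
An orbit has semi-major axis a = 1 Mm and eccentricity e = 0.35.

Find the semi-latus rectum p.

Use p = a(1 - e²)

Convert to SI: a = 1 Mm = 1e+06 m.
p = a (1 − e²).
p = 1e+06 · (1 − (0.35)²) = 1e+06 · 0.8775 ≈ 8.775e+05 m = 877.5 km.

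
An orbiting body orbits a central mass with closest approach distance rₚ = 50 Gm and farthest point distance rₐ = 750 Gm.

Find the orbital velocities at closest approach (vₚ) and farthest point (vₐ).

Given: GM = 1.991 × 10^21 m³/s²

Convert to SI: rₚ = 50 Gm = 5e+10 m; rₐ = 750 Gm = 7.5e+11 m.
Use the vis-viva equation v² = GM(2/r − 1/a) with a = (rₚ + rₐ)/2 = (5e+10 + 7.5e+11)/2 = 4e+11 m.
vₚ = √(GM · (2/rₚ − 1/a)) = √(1.991e+21 · (2/5e+10 − 1/4e+11)) m/s ≈ 2.732e+05 m/s = 273.2 km/s.
vₐ = √(GM · (2/rₐ − 1/a)) = √(1.991e+21 · (2/7.5e+11 − 1/4e+11)) m/s ≈ 1.822e+04 m/s = 18.22 km/s.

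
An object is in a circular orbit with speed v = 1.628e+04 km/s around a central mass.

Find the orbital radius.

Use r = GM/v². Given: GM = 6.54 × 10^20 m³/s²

Convert to SI: v = 1.628e+04 km/s = 1.628e+07 m/s.
For a circular orbit, v² = GM / r, so r = GM / v².
r = 6.54e+20 / (1.628e+07)² m ≈ 2.468e+06 m = 2.468 Mm.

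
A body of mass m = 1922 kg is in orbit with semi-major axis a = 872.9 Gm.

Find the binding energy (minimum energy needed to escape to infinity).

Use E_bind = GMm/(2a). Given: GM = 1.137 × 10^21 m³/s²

Convert to SI: a = 872.9 Gm = 8.729e+11 m.
Total orbital energy is E = −GMm/(2a); binding energy is E_bind = −E = GMm/(2a).
E_bind = 1.137e+21 · 1922 / (2 · 8.729e+11) J ≈ 1.252e+12 J = 1.252 TJ.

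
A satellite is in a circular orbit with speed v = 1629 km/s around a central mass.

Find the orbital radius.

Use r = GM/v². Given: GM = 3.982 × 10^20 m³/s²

Convert to SI: v = 1629 km/s = 1.629e+06 m/s.
For a circular orbit, v² = GM / r, so r = GM / v².
r = 3.982e+20 / (1.629e+06)² m ≈ 1.501e+08 m = 150.1 Mm.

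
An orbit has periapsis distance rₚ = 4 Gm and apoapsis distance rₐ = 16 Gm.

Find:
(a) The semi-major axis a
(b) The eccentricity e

Convert to SI: rₚ = 4 Gm = 4e+09 m; rₐ = 16 Gm = 1.6e+10 m.
(a) a = (rₚ + rₐ) / 2 = (4e+09 + 1.6e+10) / 2 ≈ 1e+10 m = 10 Gm.
(b) e = (rₐ − rₚ) / (rₐ + rₚ) = (1.6e+10 − 4e+09) / (1.6e+10 + 4e+09) ≈ 0.6.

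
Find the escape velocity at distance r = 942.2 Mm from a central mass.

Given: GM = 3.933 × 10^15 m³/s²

Convert to SI: r = 942.2 Mm = 9.422e+08 m.
Escape velocity comes from setting total energy to zero: ½v² − GM/r = 0 ⇒ v_esc = √(2GM / r).
v_esc = √(2 · 3.933e+15 / 9.422e+08) m/s ≈ 2889 m/s = 2.889 km/s.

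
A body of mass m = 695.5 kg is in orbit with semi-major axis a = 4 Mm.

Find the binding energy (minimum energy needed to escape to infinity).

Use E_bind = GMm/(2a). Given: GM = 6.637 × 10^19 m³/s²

Convert to SI: a = 4 Mm = 4e+06 m.
Total orbital energy is E = −GMm/(2a); binding energy is E_bind = −E = GMm/(2a).
E_bind = 6.637e+19 · 695.5 / (2 · 4e+06) J ≈ 5.77e+15 J = 5.77 PJ.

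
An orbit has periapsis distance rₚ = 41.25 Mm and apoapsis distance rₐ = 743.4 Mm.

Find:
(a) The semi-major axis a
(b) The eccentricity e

Convert to SI: rₚ = 41.25 Mm = 4.125e+07 m; rₐ = 743.4 Mm = 7.434e+08 m.
(a) a = (rₚ + rₐ) / 2 = (4.125e+07 + 7.434e+08) / 2 ≈ 3.923e+08 m = 392.3 Mm.
(b) e = (rₐ − rₚ) / (rₐ + rₚ) = (7.434e+08 − 4.125e+07) / (7.434e+08 + 4.125e+07) ≈ 0.8949.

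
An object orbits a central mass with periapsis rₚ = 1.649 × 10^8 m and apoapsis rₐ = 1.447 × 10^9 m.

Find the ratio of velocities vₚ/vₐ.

Conservation of angular momentum gives rₚvₚ = rₐvₐ, so vₚ/vₐ = rₐ/rₚ.
vₚ/vₐ = 1.447e+09 / 1.649e+08 ≈ 8.775.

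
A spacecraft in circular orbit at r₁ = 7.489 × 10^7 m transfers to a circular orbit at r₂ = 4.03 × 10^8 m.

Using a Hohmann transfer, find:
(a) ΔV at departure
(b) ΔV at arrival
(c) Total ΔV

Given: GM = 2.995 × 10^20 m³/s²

Transfer semi-major axis: a_t = (r₁ + r₂)/2 = (7.489e+07 + 4.03e+08)/2 = 2.38945e+08 m.
Circular speeds: v₁ = √(GM/r₁) = 1.9998e+06 m/s, v₂ = √(GM/r₂) = 862077 m/s.
Transfer speeds (vis-viva v² = GM(2/r − 1/a_t)): v₁ᵗ = 2.59711e+06 m/s, v₂ᵗ = 482624 m/s.
(a) ΔV₁ = |v₁ᵗ − v₁| ≈ 5.973e+05 m/s = 597.3 km/s.
(b) ΔV₂ = |v₂ − v₂ᵗ| ≈ 3.795e+05 m/s = 379.5 km/s.
(c) ΔV_total = ΔV₁ + ΔV₂ ≈ 9.768e+05 m/s = 976.8 km/s.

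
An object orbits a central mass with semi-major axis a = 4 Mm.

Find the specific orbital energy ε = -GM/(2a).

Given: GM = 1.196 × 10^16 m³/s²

Convert to SI: a = 4 Mm = 4e+06 m.
ε = −GM / (2a).
ε = −1.196e+16 / (2 · 4e+06) J/kg ≈ -1.495e+09 J/kg = -1.495 GJ/kg.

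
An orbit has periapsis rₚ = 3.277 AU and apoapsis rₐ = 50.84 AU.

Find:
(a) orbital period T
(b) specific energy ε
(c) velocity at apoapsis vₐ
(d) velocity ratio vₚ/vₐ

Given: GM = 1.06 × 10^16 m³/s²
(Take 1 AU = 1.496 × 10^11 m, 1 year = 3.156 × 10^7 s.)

Convert to SI: rₚ = 3.277 AU = 4.90239e+11 m; rₐ = 50.84 AU = 7.60566e+12 m.
(a) With a = (rₚ + rₐ)/2 = 4.04795e+12 m, T = 2π √(a³/GM) = 2π √((4.04795e+12)³/1.06e+16) s ≈ 4.97e+11 s
(b) With a = (rₚ + rₐ)/2 = 4.04795e+12 m, ε = −GM/(2a) = −1.06e+16/(2 · 4.04795e+12) J/kg ≈ -1309 J/kg
(c) With a = (rₚ + rₐ)/2 = 4.04795e+12 m, vₐ = √(GM (2/rₐ − 1/a)) = √(1.06e+16 · (2/7.60566e+12 − 1/4.04795e+12)) m/s ≈ 12.99 m/s
(d) Conservation of angular momentum (rₚvₚ = rₐvₐ) gives vₚ/vₐ = rₐ/rₚ = 7.60566e+12/4.90239e+11 ≈ 15.51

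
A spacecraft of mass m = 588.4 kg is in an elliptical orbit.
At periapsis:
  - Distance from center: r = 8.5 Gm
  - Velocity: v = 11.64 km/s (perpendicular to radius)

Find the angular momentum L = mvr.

Convert to SI: r = 8.5 Gm = 8.5e+09 m; v = 11.64 km/s = 11640 m/s.
Since v is perpendicular to r, L = m · v · r.
L = 588.4 · 11640 · 8.5e+09 kg·m²/s ≈ 5.822e+16 kg·m²/s.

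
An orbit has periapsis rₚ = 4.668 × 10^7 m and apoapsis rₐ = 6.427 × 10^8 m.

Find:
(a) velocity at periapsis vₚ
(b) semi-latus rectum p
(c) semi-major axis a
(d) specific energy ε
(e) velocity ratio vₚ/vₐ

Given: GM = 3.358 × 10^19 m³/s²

(a) With a = (rₚ + rₐ)/2 = 3.4469e+08 m, vₚ = √(GM (2/rₚ − 1/a)) = √(3.358e+19 · (2/4.668e+07 − 1/3.4469e+08)) m/s ≈ 1.158e+06 m/s
(b) From a = (rₚ + rₐ)/2 = 3.4469e+08 m and e = (rₐ − rₚ)/(rₐ + rₚ) = 0.864574, p = a(1 − e²) = 3.4469e+08 · (1 − (0.864574)²) ≈ 8.704e+07 m
(c) a = (rₚ + rₐ)/2 = (4.668e+07 + 6.427e+08)/2 ≈ 3.447e+08 m
(d) With a = (rₚ + rₐ)/2 = 3.4469e+08 m, ε = −GM/(2a) = −3.358e+19/(2 · 3.4469e+08) J/kg ≈ -4.871e+10 J/kg
(e) Conservation of angular momentum (rₚvₚ = rₐvₐ) gives vₚ/vₐ = rₐ/rₚ = 6.427e+08/4.668e+07 ≈ 13.77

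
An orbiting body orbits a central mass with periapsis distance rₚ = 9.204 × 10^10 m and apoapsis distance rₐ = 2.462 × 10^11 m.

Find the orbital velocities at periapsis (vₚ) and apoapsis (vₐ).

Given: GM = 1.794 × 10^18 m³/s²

Use the vis-viva equation v² = GM(2/r − 1/a) with a = (rₚ + rₐ)/2 = (9.204e+10 + 2.462e+11)/2 = 1.6912e+11 m.
vₚ = √(GM · (2/rₚ − 1/a)) = √(1.794e+18 · (2/9.204e+10 − 1/1.6912e+11)) m/s ≈ 5327 m/s = 5.327 km/s.
vₐ = √(GM · (2/rₐ − 1/a)) = √(1.794e+18 · (2/2.462e+11 − 1/1.6912e+11)) m/s ≈ 1991 m/s = 1.991 km/s.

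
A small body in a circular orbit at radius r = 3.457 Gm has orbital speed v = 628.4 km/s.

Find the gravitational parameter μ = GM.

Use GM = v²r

Convert to SI: r = 3.457 Gm = 3.457e+09 m; v = 628.4 km/s = 628400 m/s.
For a circular orbit v² = GM/r, so GM = v² · r.
GM = (628400)² · 3.457e+09 m³/s² ≈ 1.365e+21 m³/s² = 1.365 × 10^21 m³/s².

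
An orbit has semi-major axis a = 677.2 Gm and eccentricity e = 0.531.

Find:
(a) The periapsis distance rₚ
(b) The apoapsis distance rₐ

Convert to SI: a = 677.2 Gm = 6.772e+11 m.
(a) rₚ = a(1 − e) = 6.772e+11 · (1 − 0.531) = 6.772e+11 · 0.469 ≈ 3.176e+11 m = 317.6 Gm.
(b) rₐ = a(1 + e) = 6.772e+11 · (1 + 0.531) = 6.772e+11 · 1.531 ≈ 1.037e+12 m = 1.037 Tm.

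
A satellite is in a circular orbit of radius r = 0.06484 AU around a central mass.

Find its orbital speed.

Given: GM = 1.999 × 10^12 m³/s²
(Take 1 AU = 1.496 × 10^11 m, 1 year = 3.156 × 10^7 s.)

Convert to SI: r = 0.06484 AU = 9.70006e+09 m.
For a circular orbit, gravity supplies the centripetal force, so v = √(GM / r).
v = √(1.999e+12 / 9.70006e+09) m/s ≈ 14.36 m/s = 0.003028 AU/year.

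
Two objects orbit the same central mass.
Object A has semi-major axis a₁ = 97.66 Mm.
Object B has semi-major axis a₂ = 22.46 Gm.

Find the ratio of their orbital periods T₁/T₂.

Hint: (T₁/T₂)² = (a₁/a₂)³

Convert to SI: a₁ = 97.66 Mm = 9.766e+07 m; a₂ = 22.46 Gm = 2.246e+10 m.
From Kepler's third law, (T₁/T₂)² = (a₁/a₂)³, so T₁/T₂ = (a₁/a₂)^(3/2).
a₁/a₂ = 9.766e+07 / 2.246e+10 = 0.00434817.
T₁/T₂ = (0.00434817)^(3/2) ≈ 0.0002867.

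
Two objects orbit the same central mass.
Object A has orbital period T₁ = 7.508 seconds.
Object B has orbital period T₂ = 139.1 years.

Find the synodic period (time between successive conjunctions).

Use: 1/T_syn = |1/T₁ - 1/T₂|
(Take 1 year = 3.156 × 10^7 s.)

Convert to SI: T₂ = 139.1 years = 4.39e+09 s.
T_syn = |T₁ · T₂ / (T₁ − T₂)|.
T_syn = |7.508 · 4.39e+09 / (7.508 − 4.39e+09)| s ≈ 7.508 s = 7.508 seconds.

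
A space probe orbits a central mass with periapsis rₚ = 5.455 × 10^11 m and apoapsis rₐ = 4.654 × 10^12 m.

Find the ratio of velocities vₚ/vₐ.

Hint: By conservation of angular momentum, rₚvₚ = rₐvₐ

Conservation of angular momentum gives rₚvₚ = rₐvₐ, so vₚ/vₐ = rₐ/rₚ.
vₚ/vₐ = 4.654e+12 / 5.455e+11 ≈ 8.532.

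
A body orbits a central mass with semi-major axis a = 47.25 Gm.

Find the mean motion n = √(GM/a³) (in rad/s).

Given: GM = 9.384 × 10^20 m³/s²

Convert to SI: a = 47.25 Gm = 4.725e+10 m.
n = √(GM / a³).
n = √(9.384e+20 / (4.725e+10)³) rad/s ≈ 2.983e-06 rad/s.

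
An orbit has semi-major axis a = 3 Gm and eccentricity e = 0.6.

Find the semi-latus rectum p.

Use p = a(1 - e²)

Convert to SI: a = 3 Gm = 3e+09 m.
p = a (1 − e²).
p = 3e+09 · (1 − (0.6)²) = 3e+09 · 0.64 ≈ 1.92e+09 m = 1.92 Gm.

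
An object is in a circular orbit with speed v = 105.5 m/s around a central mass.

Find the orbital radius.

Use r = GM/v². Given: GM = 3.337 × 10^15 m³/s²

For a circular orbit, v² = GM / r, so r = GM / v².
r = 3.337e+15 / (105.5)² m ≈ 2.998e+11 m = 299.8 Gm.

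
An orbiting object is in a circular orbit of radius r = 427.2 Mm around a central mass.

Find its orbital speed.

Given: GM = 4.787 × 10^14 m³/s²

Convert to SI: r = 427.2 Mm = 4.272e+08 m.
For a circular orbit, gravity supplies the centripetal force, so v = √(GM / r).
v = √(4.787e+14 / 4.272e+08) m/s ≈ 1059 m/s = 1.059 km/s.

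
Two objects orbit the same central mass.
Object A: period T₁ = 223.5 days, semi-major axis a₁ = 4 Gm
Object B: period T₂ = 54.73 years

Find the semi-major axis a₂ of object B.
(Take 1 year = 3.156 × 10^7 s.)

Convert to SI: T₁ = 223.5 days = 1.93104e+07 s; a₁ = 4 Gm = 4e+09 m; T₂ = 54.73 years = 1.72728e+09 s.
Kepler's third law: (T₁/T₂)² = (a₁/a₂)³ ⇒ a₂ = a₁ · (T₂/T₁)^(2/3).
T₂/T₁ = 1.72728e+09 / 1.93104e+07 = 89.4481.
a₂ = 4e+09 · (89.4481)^(2/3) m ≈ 8e+10 m = 80 Gm.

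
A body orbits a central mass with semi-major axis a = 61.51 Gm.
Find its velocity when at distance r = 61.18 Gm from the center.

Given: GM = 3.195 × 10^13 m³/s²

Convert to SI: a = 61.51 Gm = 6.151e+10 m; r = 61.18 Gm = 6.118e+10 m.
Vis-viva: v = √(GM · (2/r − 1/a)).
2/r − 1/a = 2/6.118e+10 − 1/6.151e+10 = 1.64329e-11 m⁻¹.
v = √(3.195e+13 · 1.64329e-11) m/s ≈ 22.91 m/s = 22.91 m/s.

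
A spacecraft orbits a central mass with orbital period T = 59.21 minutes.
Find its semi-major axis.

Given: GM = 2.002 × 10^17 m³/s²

Convert to SI: T = 59.21 minutes = 3552.6 s.
Invert Kepler's third law: a = (GM · T² / (4π²))^(1/3).
Substituting T = 3552.6 s and GM = 2.002e+17 m³/s²:
a = (2.002e+17 · (3552.6)² / (4π²))^(1/3) m
a ≈ 4e+07 m = 40 Mm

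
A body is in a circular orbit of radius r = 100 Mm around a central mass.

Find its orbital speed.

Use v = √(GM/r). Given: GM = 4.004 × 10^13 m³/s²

Convert to SI: r = 100 Mm = 1e+08 m.
For a circular orbit, gravity supplies the centripetal force, so v = √(GM / r).
v = √(4.004e+13 / 1e+08) m/s ≈ 632.8 m/s = 632.8 m/s.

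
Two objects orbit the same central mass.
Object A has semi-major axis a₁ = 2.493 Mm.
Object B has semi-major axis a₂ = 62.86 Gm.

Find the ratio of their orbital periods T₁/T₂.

Convert to SI: a₁ = 2.493 Mm = 2.493e+06 m; a₂ = 62.86 Gm = 6.286e+10 m.
From Kepler's third law, (T₁/T₂)² = (a₁/a₂)³, so T₁/T₂ = (a₁/a₂)^(3/2).
a₁/a₂ = 2.493e+06 / 6.286e+10 = 3.96596e-05.
T₁/T₂ = (3.96596e-05)^(3/2) ≈ 2.498e-07.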